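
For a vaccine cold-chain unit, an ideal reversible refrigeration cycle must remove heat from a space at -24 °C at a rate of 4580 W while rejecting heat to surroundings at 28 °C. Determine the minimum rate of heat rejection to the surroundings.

Q̇_H ≈ 5540 W

T_H = 28 °C → 28 + 273.15 = 301.15 K.
T_C = -24 °C → -24 + 273.15 = 249.15 K.
For a reversible cycle Q_H/Q_C = T_H/T_C, so Q_H = Q_C·T_H/T_C = 4580 × 301.15/249.15 = 5540 W.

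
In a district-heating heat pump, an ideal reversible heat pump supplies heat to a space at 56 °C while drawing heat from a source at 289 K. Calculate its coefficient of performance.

COP_HP ≈ 8.198

T_H = 56 °C → 56 + 273.15 = 329.15 K.
Reversible heating COP: COP_HP = T_H/(T_H − T_C) = 329.15/(329.15 − 289.00) = 8.198.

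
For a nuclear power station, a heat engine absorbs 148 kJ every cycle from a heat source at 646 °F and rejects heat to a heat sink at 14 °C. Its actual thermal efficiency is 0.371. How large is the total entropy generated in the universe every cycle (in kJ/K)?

T_H = 646 °F → (646 − 32) × 5/9 = 341.11 °C = 614.26 K.
T_C = 14 °C → 14 + 273.15 = 287.15 K.
W = η·Q_H = 0.371 × 148 = 54.91 kJ, so Q_C = Q_H − W = 93.09 kJ.
The hot reservoir loses entropy Q_H/T_H = 148/614.26 = 0.2409 kJ/K; the cold reservoir gains Q_C/T_C = 93.09/287.15 = 0.3242 kJ/K.
ΔS_univ = −Q_H/T_H + Q_C/T_C = 0.0833 kJ/K (> 0, since η = 0.371 < η_Carnot = 0.533).

ΔS_univ ≈ 0.0833 kJ/K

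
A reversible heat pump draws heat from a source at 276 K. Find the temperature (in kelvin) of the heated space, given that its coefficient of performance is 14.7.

T_H ≈ 296.1 K

COP_HP = T_H/(T_H − T_C) ⇒ T_H = T_C·COP_HP/(COP_HP − 1) = 276.00 × 14.7/(14.7 − 1) = 296.1 K.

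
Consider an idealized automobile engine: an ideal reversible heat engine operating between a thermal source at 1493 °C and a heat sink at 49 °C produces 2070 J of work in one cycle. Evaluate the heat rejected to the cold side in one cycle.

Q_C ≈ 461.8 J

T_H = 1493 °C → 1493 + 273.15 = 1766.15 K.
T_C = 49 °C → 49 + 273.15 = 322.15 K.
The Carnot efficiency is η = 1 − T_C/T_H = 1 − 322.15/1766.15 = 0.8176.
Since Q_C/Q_H = T_C/T_H and Q_H = W/η, Q_C = W·T_C/(T_H − T_C) = 2070 × 322.15/1444.00 = 461.8 J.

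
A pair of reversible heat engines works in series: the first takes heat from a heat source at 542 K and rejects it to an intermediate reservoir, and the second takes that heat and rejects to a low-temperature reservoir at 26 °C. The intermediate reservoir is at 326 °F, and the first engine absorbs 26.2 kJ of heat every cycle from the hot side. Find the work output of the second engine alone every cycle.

W₂ ≈ 6.639 kJ

T_C = 26 °C → 26 + 273.15 = 299.15 K.
T_m = 326 °F → (326 − 32) × 5/9 = 163.33 °C = 436.48 K.
Heat entering the second stage: Q_m = Q_H·(T_m/T_H) = 26.2 × 436.48/542.00 = 21.10 kJ.
Second-stage efficiency η₂ = 1 − T_C/T_m = 1 − 299.15/436.48 = 0.3146, so W₂ = η₂·Q_m = 6.639 kJ.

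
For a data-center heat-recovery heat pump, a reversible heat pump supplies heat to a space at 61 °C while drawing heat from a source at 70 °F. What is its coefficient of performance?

COP_HP ≈ 8.377

T_H = 61 °C → 61 + 273.15 = 334.15 K.
T_C = 70 °F → (70 − 32) × 5/9 = 21.11 °C = 294.26 K.
COP_HP = T_H/(T_H − T_C) = 334.15/(334.15 − 294.26) = 8.377.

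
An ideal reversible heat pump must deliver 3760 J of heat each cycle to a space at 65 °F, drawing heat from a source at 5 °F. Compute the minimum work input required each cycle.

T_H = 65 °F → (65 − 32) × 5/9 = 18.33 °C = 291.48 K.
T_C = 5 °F → (5 − 32) × 5/9 = -15.00 °C = 258.15 K.
For a reversible heat pump, COP_HP = T_H/(T_H − T_C) = 291.48/33.33 = 8.7445.
W = Q_H/COP_HP = 3760/8.7445 = 430.0 J.

W_in ≈ 430.0 J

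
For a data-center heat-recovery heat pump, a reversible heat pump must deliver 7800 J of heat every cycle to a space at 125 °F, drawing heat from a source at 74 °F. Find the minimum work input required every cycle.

W_in ≈ 680.4 J

T_H = 125 °F → (125 − 32) × 5/9 = 51.67 °C = 324.82 K.
T_C = 74 °F → (74 − 32) × 5/9 = 23.33 °C = 296.48 K.
The Carnot heat-pump COP is COP_HP = T_H/(T_H − T_C) = 324.82/28.33 = 11.4641.
W = Q_H/COP_HP = 7800/11.4641 = 680.4 J.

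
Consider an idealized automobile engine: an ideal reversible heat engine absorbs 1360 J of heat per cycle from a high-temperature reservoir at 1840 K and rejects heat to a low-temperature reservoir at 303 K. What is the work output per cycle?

W ≈ 1140 J

Since the cycle is reversible, η = 1 − T_C/T_H = 1 − 303.00/1840.00 = 0.8353.
W = η·Q_H = 0.8353 × 1360 = 1140 J.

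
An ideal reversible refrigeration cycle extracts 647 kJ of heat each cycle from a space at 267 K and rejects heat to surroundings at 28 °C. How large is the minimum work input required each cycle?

T_H = 28 °C → 28 + 273.15 = 301.15 K.
Carnot COP: COP_R = T_C/(T_H − T_C) = 267.00/34.15 = 7.8184.
W = Q_C/COP_R = 647/7.8184 = 82.75 kJ.

W_in ≈ 82.75 kJ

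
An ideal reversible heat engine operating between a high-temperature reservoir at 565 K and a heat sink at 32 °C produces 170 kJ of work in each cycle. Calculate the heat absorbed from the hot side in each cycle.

T_C = 32 °C → 32 + 273.15 = 305.15 K.
The Carnot efficiency is η = 1 − T_C/T_H = 1 − 305.15/565.00 = 0.4599.
Q_H = W/η = 170/0.4599 = 369.6 kJ.

Q_H ≈ 369.6 kJ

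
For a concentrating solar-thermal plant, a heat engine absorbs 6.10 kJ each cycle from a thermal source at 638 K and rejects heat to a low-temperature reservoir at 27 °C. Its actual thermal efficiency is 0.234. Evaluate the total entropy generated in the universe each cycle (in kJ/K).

ΔS_univ ≈ 0.00601 kJ/K

T_C = 27 °C → 27 + 273.15 = 300.15 K.
W = η·Q_H = 0.234 × 6.10 = 1.427 kJ, so Q_C = Q_H − W = 4.673 kJ.
The hot reservoir loses entropy Q_H/T_H = 6.10/638.00 = 0.009561 kJ/K; the cold reservoir gains Q_C/T_C = 4.673/300.15 = 0.01557 kJ/K.
ΔS_univ = −Q_H/T_H + Q_C/T_C = 0.00601 kJ/K (> 0, since η = 0.234 < η_Carnot = 0.530).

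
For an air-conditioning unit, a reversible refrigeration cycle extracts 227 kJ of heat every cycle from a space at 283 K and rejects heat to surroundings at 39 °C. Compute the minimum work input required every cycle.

W_in ≈ 23.4 kJ

T_H = 39 °C → 39 + 273.15 = 312.15 K.
For a reversible refrigerator, COP_R = T_C/(T_H − T_C) = 283.00/29.15 = 9.7084.
W = Q_C/COP_R = 227/9.7084 = 23.4 kJ.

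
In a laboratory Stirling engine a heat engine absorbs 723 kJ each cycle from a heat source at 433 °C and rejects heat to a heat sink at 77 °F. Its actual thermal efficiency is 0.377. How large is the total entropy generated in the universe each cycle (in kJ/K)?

T_H = 433 °C → 433 + 273.15 = 706.15 K.
T_C = 77 °F → (77 − 32) × 5/9 = 25.00 °C = 298.15 K.
W = η·Q_H = 0.377 × 723 = 272.6 kJ, so Q_C = Q_H − W = 450.4 kJ.
The hot reservoir loses entropy Q_H/T_H = 723/706.15 = 1.024 kJ/K; the cold reservoir gains Q_C/T_C = 450.4/298.15 = 1.511 kJ/K.
ΔS_univ = −Q_H/T_H + Q_C/T_C = 0.487 kJ/K (> 0, since η = 0.377 < η_Carnot = 0.578).

ΔS_univ ≈ 0.487 kJ/K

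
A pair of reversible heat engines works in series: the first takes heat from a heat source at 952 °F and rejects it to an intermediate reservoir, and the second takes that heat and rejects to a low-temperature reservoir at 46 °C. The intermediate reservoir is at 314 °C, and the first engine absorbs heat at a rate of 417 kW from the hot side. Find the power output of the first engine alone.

T_H = 952 °F → (952 − 32) × 5/9 = 511.11 °C = 784.26 K.
T_C = 46 °C → 46 + 273.15 = 319.15 K.
T_m = 314 °C → 314 + 273.15 = 587.15 K.
First-stage efficiency η₁ = 1 − T_m/T_H = 1 − 587.15/784.26 = 0.2513.
W₁ = η₁·Q_H = 0.2513 × 417 = 105 kW.

Ẇ₁ ≈ 105 kW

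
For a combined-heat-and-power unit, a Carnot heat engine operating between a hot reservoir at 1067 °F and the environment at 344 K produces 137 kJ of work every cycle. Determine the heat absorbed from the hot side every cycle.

Q_H ≈ 230 kJ

T_H = 1067 °F → (1067 − 32) × 5/9 = 575.00 °C = 848.15 K.
For a reversible engine, η = 1 − T_C/T_H = 1 − 344.00/848.15 = 0.5944.
Q_H = W/η = 137/0.5944 = 230 kJ.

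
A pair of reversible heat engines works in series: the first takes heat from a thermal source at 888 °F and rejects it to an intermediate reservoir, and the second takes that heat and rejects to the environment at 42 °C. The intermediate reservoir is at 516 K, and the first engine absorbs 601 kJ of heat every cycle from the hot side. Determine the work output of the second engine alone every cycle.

W₂ ≈ 161.2 kJ

T_H = 888 °F → (888 − 32) × 5/9 = 475.56 °C = 748.71 K.
T_C = 42 °C → 42 + 273.15 = 315.15 K.
Heat entering the second stage: Q_m = Q_H·(T_m/T_H) = 601 × 516.00/748.71 = 414.2 kJ.
Second-stage efficiency η₂ = 1 − T_C/T_m = 1 − 315.15/516.00 = 0.3892, so W₂ = η₂·Q_m = 161.2 kJ.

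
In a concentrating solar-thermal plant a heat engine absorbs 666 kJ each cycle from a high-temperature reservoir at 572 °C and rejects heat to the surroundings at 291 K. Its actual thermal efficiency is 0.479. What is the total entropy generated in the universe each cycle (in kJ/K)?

T_H = 572 °C → 572 + 273.15 = 845.15 K.
W = η·Q_H = 0.479 × 666 = 319.0 kJ, so Q_C = Q_H − W = 347.0 kJ.
The hot reservoir loses entropy Q_H/T_H = 666/845.15 = 0.7880 kJ/K; the cold reservoir gains Q_C/T_C = 347.0/291.00 = 1.192 kJ/K.
ΔS_univ = −Q_H/T_H + Q_C/T_C = 0.404 kJ/K (> 0, since η = 0.479 < η_Carnot = 0.656).

ΔS_univ ≈ 0.404 kJ/K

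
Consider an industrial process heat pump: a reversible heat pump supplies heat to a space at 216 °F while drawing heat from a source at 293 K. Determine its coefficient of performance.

T_H = 216 °F → (216 − 32) × 5/9 = 102.22 °C = 375.37 K.
The Carnot heat-pump COP is COP_HP = T_H/(T_H − T_C) = 375.37/(375.37 − 293.00) = 4.557.

COP_HP ≈ 4.557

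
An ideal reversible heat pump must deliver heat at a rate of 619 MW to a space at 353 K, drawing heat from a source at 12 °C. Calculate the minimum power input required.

Ẇ_in ≈ 119 MW

T_C = 12 °C → 12 + 273.15 = 285.15 K.
The Carnot heat-pump COP is COP_HP = T_H/(T_H − T_C) = 353.00/67.85 = 5.2027.
W = Q_H/COP_HP = 619/5.2027 = 119 MW.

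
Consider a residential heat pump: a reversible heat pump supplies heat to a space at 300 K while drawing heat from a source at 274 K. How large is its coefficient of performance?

COP_HP ≈ 11.54

The Carnot heat-pump COP is COP_HP = T_H/(T_H − T_C) = 300.00/(300.00 − 274.00) = 11.54.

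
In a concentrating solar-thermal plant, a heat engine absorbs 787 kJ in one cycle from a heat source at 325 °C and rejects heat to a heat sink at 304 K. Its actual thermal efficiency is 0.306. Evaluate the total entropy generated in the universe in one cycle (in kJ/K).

T_H = 325 °C → 325 + 273.15 = 598.15 K.
W = η·Q_H = 0.306 × 787 = 240.8 kJ, so Q_C = Q_H − W = 546.2 kJ.
Reservoir entropy changes: ΔS_H = −Q_H/T_H = −787/598.15 = -1.316 kJ/K and ΔS_C = +Q_C/T_C = 546.2/304.00 = 1.797 kJ/K.
ΔS_univ = −Q_H/T_H + Q_C/T_C = 0.4809 kJ/K (> 0, since η = 0.306 < η_Carnot = 0.492).

ΔS_univ ≈ 0.4809 kJ/K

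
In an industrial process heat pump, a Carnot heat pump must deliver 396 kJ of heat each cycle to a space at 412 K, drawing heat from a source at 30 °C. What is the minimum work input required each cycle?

T_C = 30 °C → 30 + 273.15 = 303.15 K.
For a reversible heat pump, COP_HP = T_H/(T_H − T_C) = 412.00/108.85 = 3.7850.
W = Q_H/COP_HP = 396/3.7850 = 105 kJ.

W_in ≈ 105 kJ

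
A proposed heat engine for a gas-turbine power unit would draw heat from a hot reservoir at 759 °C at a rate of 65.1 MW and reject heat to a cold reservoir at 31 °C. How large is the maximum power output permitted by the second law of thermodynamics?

Ẇ_max ≈ 45.9 MW

T_H = 759 °C → 759 + 273.15 = 1032.15 K.
T_C = 31 °C → 31 + 273.15 = 304.15 K.
The second-law ceiling is the Carnot efficiency, η_max = 1 − T_C/T_H = 1 − 304.15/1032.15 = 0.7053.
W_max = η_max · Q_H = 0.7053 × 65.1 = 45.9 MW.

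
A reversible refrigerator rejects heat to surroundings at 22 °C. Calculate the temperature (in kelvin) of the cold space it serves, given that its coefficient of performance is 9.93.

T_C ≈ 268 K

T_H = 22 °C → 22 + 273.15 = 295.15 K.
COP_R = T_C/(T_H − T_C) ⇒ T_C = T_H·COP_R/(1 + COP_R) = 295.15 × 9.93/(1 + 9.93) = 268 K.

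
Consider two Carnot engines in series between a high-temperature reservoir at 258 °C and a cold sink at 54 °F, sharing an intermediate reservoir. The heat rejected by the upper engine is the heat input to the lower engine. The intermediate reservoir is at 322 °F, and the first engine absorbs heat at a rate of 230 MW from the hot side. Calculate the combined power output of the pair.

Ẇ_total ≈ 106 MW

T_H = 258 °C → 258 + 273.15 = 531.15 K.
T_C = 54 °F → (54 − 32) × 5/9 = 12.22 °C = 285.37 K.
Two reversible stages in series are equivalent to a single Carnot engine between T_H and T_C, so η_total = 1 − T_C/T_H = 1 − 285.37/531.15 = 0.4627.
W_total = η_total · Q_H = 0.4627 × 230 = 106 MW.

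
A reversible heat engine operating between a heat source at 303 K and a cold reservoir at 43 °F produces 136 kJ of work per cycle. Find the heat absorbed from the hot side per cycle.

T_C = 43 °F → (43 − 32) × 5/9 = 6.11 °C = 279.26 K.
Since the cycle is reversible, η = 1 − T_C/T_H = 1 − 279.26/303.00 = 0.0783.
Q_H = W/η = 136/0.0783 = 1736 kJ.

Q_H ≈ 1736 kJ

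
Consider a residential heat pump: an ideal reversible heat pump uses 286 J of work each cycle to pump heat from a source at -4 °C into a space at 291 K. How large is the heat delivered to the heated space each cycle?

Q_H ≈ 3810 J

T_C = -4 °C → -4 + 273.15 = 269.15 K.
The Carnot heat-pump COP is COP_HP = T_H/(T_H − T_C) = 291.00/21.85 = 13.3181.
Q_H = COP_HP · W = 13.3181 × 286 = 3810 J.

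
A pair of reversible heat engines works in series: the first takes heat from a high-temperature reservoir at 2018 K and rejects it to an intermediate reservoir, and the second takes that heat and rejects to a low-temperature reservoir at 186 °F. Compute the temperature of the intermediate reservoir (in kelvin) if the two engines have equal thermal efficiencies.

T_C = 186 °F → (186 − 32) × 5/9 = 85.56 °C = 358.71 K.
Equal efficiencies require 1 − T_m/T_H = 1 − T_C/T_m, i.e. T_m/T_H = T_C/T_m, so T_m = √(T_H·T_C) = √(2018.00 × 358.71) = 851 K.

T_m ≈ 851 K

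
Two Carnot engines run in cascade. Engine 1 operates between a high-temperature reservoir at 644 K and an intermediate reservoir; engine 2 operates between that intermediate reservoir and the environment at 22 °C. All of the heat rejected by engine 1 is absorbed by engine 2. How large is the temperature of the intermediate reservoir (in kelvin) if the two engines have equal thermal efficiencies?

T_m ≈ 436.0 K

T_C = 22 °C → 22 + 273.15 = 295.15 K.
Equal efficiencies require 1 − T_m/T_H = 1 − T_C/T_m, i.e. T_m/T_H = T_C/T_m, so T_m = √(T_H·T_C) = √(644.00 × 295.15) = 436.0 K.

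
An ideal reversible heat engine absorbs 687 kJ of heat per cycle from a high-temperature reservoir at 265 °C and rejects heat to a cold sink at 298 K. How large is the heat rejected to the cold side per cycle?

T_H = 265 °C → 265 + 273.15 = 538.15 K.
Since the cycle is reversible, η = 1 − T_C/T_H = 1 − 298.00/538.15 = 0.4463.
For a reversible cycle Q_C/Q_H = T_C/T_H, so Q_C = 687 × 298.00/538.15 = 380 kJ.

Q_C ≈ 380 kJ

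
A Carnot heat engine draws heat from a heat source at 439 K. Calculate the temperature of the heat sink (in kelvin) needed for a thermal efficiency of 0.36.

T_C ≈ 281 K

From η = 1 − T_C/T_H, T_C = T_H·(1 − η) = 439.00 × (1 − 0.36) = 281 K.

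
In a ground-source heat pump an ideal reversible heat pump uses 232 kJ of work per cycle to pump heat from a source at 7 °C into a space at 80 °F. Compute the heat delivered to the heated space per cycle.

T_H = 80 °F → (80 − 32) × 5/9 = 26.67 °C = 299.82 K.
T_C = 7 °C → 7 + 273.15 = 280.15 K.
The Carnot heat-pump COP is COP_HP = T_H/(T_H − T_C) = 299.82/19.67 = 15.2449.
Q_H = COP_HP · W = 15.2449 × 232 = 3540 kJ.

Q_H ≈ 3540 kJ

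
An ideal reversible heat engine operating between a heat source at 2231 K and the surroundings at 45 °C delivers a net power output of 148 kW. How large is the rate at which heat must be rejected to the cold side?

Q̇_C ≈ 24.6 kW

T_C = 45 °C → 45 + 273.15 = 318.15 K.
Carnot efficiency: η = 1 − T_C/T_H = 1 − 318.15/2231.00 = 0.8574.
Since Q_C/Q_H = T_C/T_H and Q_H = W/η, Q_C = W·T_C/(T_H − T_C) = 148 × 318.15/1912.85 = 24.6 kW.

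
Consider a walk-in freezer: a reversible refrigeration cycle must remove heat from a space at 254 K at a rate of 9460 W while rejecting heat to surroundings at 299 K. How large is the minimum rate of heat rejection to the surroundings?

For a reversible cycle Q_H/Q_C = T_H/T_C, so Q_H = Q_C·T_H/T_C = 9460 × 299.00/254.00 = 11100 W.

Q̇_H ≈ 11100 W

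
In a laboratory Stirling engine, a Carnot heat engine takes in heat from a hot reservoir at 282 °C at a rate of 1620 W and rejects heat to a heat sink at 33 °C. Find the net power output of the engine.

T_H = 282 °C → 282 + 273.15 = 555.15 K.
T_C = 33 °C → 33 + 273.15 = 306.15 K.
Since the cycle is reversible, η = 1 − T_C/T_H = 1 − 306.15/555.15 = 0.4485.
W = η·Q_H = 0.4485 × 1620 = 726.6 W.

Ẇ ≈ 726.6 W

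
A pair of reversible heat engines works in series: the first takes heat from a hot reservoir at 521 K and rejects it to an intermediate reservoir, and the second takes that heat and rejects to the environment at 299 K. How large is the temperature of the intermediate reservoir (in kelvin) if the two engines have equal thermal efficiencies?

Equal efficiencies require 1 − T_m/T_H = 1 − T_C/T_m, i.e. T_m/T_H = T_C/T_m, so T_m = √(T_H·T_C) = √(521.00 × 299.00) = 395 K.

T_m ≈ 395 K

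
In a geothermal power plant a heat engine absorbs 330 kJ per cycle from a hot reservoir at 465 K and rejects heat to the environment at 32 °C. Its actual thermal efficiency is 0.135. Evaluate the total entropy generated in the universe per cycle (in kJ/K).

ΔS_univ ≈ 0.226 kJ/K

T_C = 32 °C → 32 + 273.15 = 305.15 K.
W = η·Q_H = 0.135 × 330 = 44.55 kJ, so Q_C = Q_H − W = 285.4 kJ.
The hot reservoir loses entropy Q_H/T_H = 330/465.00 = 0.7097 kJ/K; the cold reservoir gains Q_C/T_C = 285.4/305.15 = 0.9354 kJ/K.
ΔS_univ = −Q_H/T_H + Q_C/T_C = 0.226 kJ/K (> 0, since η = 0.135 < η_Carnot = 0.344).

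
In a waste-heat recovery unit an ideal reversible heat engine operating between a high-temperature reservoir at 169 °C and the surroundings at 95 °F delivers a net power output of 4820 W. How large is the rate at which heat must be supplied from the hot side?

T_H = 169 °C → 169 + 273.15 = 442.15 K.
T_C = 95 °F → (95 − 32) × 5/9 = 35.00 °C = 308.15 K.
Carnot efficiency: η = 1 − T_C/T_H = 1 − 308.15/442.15 = 0.3031.
Q_H = W/η = 4820/0.3031 = 15900 W.

Q̇_H ≈ 15900 W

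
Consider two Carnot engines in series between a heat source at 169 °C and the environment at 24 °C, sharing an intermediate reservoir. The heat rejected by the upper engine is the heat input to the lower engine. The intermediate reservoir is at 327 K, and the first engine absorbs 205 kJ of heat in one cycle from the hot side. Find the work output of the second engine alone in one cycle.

W₂ ≈ 13.8 kJ

T_H = 169 °C → 169 + 273.15 = 442.15 K.
T_C = 24 °C → 24 + 273.15 = 297.15 K.
Heat entering the second stage: Q_m = Q_H·(T_m/T_H) = 205 × 327.00/442.15 = 152 kJ.
Second-stage efficiency η₂ = 1 − T_C/T_m = 1 − 297.15/327.00 = 0.0913, so W₂ = η₂·Q_m = 13.8 kJ.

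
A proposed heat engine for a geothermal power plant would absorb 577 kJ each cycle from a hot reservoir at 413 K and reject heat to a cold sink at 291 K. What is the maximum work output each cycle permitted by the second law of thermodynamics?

W_max ≈ 170 kJ

The upper bound on efficiency is η_max = 1 − T_C/T_H = 1 − 291.00/413.00 = 0.2954.
W_max = η_max · Q_H = 0.2954 × 577 = 170 kJ.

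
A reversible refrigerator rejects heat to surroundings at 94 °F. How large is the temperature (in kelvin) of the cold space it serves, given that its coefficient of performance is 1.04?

T_C ≈ 157 K

T_H = 94 °F → (94 − 32) × 5/9 = 34.44 °C = 307.59 K.
COP_R = T_C/(T_H − T_C) ⇒ T_C = T_H·COP_R/(1 + COP_R) = 307.59 × 1.04/(1 + 1.04) = 157 K.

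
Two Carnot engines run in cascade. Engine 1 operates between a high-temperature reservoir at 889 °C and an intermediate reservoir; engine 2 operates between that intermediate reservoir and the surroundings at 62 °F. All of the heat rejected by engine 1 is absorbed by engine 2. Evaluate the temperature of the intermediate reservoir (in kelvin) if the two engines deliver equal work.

T_m ≈ 726 K

T_H = 889 °C → 889 + 273.15 = 1162.15 K.
T_C = 62 °F → (62 − 32) × 5/9 = 16.67 °C = 289.82 K.
For reversible stages Q_m = Q_H·(T_m/T_H). Setting W₁ = Q_H(1 − T_m/T_H) equal to W₂ = Q_m(1 − T_C/T_m) = Q_H·(T_m − T_C)/T_H gives T_H − T_m = T_m − T_C, so T_m = (T_H + T_C)/2 = (1162.15 + 289.82)/2 = 726 K.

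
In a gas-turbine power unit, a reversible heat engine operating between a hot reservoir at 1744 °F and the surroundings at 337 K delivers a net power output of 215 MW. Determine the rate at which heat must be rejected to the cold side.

T_H = 1744 °F → (1744 − 32) × 5/9 = 951.11 °C = 1224.26 K.
Carnot efficiency: η = 1 − T_C/T_H = 1 − 337.00/1224.26 = 0.7247.
Since Q_C/Q_H = T_C/T_H and Q_H = W/η, Q_C = W·T_C/(T_H − T_C) = 215 × 337.00/887.26 = 81.7 MW.

Q̇_C ≈ 81.7 MW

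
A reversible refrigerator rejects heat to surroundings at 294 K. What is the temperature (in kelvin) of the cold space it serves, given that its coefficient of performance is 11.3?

T_C ≈ 270 K

COP_R = T_C/(T_H − T_C) ⇒ T_C = T_H·COP_R/(1 + COP_R) = 294.00 × 11.3/(1 + 11.3) = 270 K.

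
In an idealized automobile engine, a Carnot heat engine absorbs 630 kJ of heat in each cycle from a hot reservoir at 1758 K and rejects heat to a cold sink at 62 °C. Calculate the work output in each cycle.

T_C = 62 °C → 62 + 273.15 = 335.15 K.
η_rev = 1 − T_C/T_H = 1 − 335.15/1758.00 = 0.8094.
W = η·Q_H = 0.8094 × 630 = 510 kJ.

W ≈ 510 kJ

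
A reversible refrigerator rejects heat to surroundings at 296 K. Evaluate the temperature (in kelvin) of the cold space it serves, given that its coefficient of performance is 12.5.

COP_R = T_C/(T_H − T_C) ⇒ T_C = T_H·COP_R/(1 + COP_R) = 296.00 × 12.5/(1 + 12.5) = 274 K.

T_C ≈ 274 K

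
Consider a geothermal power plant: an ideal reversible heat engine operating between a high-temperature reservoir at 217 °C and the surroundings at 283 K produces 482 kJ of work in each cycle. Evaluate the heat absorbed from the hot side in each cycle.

T_H = 217 °C → 217 + 273.15 = 490.15 K.
η_rev = 1 − T_C/T_H = 1 − 283.00/490.15 = 0.4226.
Q_H = W/η = 482/0.4226 = 1140 kJ.

Q_H ≈ 1140 kJ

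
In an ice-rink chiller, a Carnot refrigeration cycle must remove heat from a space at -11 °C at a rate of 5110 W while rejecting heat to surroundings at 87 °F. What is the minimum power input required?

Ẇ_in ≈ 810 W

T_H = 87 °F → (87 − 32) × 5/9 = 30.56 °C = 303.71 K.
T_C = -11 °C → -11 + 273.15 = 262.15 K.
COP_R = T_C/(T_H − T_C) = 262.15/41.56 = 6.3084.
W = Q_C/COP_R = 5110/6.3084 = 810 W.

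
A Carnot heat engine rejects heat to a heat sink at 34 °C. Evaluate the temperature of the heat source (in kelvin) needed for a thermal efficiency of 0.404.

T_H ≈ 515 K

T_C = 34 °C → 34 + 273.15 = 307.15 K.
From η = 1 − T_C/T_H, solving for T_H gives T_H = T_C/(1 − η) = 307.15/(1 − 0.404) = 515 K.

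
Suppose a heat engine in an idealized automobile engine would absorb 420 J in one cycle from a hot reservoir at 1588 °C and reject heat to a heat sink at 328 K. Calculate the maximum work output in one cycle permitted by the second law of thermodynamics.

T_H = 1588 °C → 1588 + 273.15 = 1861.15 K.
The upper bound on efficiency is η_max = 1 − T_C/T_H = 1 − 328.00/1861.15 = 0.8238.
W_max = η_max · Q_H = 0.8238 × 420 = 346.0 J.

W_max ≈ 346.0 J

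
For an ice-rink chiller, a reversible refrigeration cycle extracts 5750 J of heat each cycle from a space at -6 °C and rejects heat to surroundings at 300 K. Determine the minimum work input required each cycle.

T_C = -6 °C → -6 + 273.15 = 267.15 K.
COP_R = T_C/(T_H − T_C) = 267.15/32.85 = 8.1324.
W = Q_C/COP_R = 5750/8.1324 = 707 J.

W_in ≈ 707 J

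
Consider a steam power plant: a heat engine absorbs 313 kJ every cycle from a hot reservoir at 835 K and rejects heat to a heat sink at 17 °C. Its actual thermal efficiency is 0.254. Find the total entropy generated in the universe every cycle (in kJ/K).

ΔS_univ ≈ 0.4299 kJ/K

T_C = 17 °C → 17 + 273.15 = 290.15 K.
W = η·Q_H = 0.254 × 313 = 79.50 kJ, so Q_C = Q_H − W = 233.5 kJ.
Entropy balance on the reservoirs: −Q_H/T_H = -0.3749 kJ/K, +Q_C/T_C = 0.8047 kJ/K.
ΔS_univ = −Q_H/T_H + Q_C/T_C = 0.4299 kJ/K (> 0, since η = 0.254 < η_Carnot = 0.653).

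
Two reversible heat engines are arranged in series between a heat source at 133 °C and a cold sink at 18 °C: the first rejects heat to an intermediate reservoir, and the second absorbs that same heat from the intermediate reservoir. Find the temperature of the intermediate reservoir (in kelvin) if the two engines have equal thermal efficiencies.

T_H = 133 °C → 133 + 273.15 = 406.15 K.
T_C = 18 °C → 18 + 273.15 = 291.15 K.
Equal efficiencies require 1 − T_m/T_H = 1 − T_C/T_m, i.e. T_m/T_H = T_C/T_m, so T_m = √(T_H·T_C) = √(406.15 × 291.15) = 343.9 K.

T_m ≈ 343.9 K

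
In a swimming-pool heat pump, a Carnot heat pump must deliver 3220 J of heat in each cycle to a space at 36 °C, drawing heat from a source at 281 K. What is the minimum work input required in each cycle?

W_in ≈ 293 J

T_H = 36 °C → 36 + 273.15 = 309.15 K.
The Carnot heat-pump COP is COP_HP = T_H/(T_H − T_C) = 309.15/28.15 = 10.9822.
W = Q_H/COP_HP = 3220/10.9822 = 293 J.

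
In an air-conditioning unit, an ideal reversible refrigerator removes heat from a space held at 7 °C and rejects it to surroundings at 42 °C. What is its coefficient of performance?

COP_R ≈ 8.00

T_H = 42 °C → 42 + 273.15 = 315.15 K.
T_C = 7 °C → 7 + 273.15 = 280.15 K.
Carnot COP: COP_R = T_C/(T_H − T_C) = 280.15/(315.15 − 280.15) = 8.00.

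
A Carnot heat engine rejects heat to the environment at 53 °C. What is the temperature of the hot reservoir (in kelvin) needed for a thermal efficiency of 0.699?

T_C = 53 °C → 53 + 273.15 = 326.15 K.
From η = 1 − T_C/T_H, solving for T_H gives T_H = T_C/(1 − η) = 326.15/(1 − 0.699) = 1084 K.

T_H ≈ 1084 K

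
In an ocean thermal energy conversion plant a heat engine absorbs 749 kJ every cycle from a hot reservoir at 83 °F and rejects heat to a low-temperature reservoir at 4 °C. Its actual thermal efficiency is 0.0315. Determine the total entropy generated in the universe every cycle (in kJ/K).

ΔS_univ ≈ 0.133 kJ/K

T_H = 83 °F → (83 − 32) × 5/9 = 28.33 °C = 301.48 K.
T_C = 4 °C → 4 + 273.15 = 277.15 K.
W = η·Q_H = 0.0315 × 749 = 23.59 kJ, so Q_C = Q_H − W = 725.4 kJ.
Reservoir entropy changes: ΔS_H = −Q_H/T_H = −749/301.48 = -2.484 kJ/K and ΔS_C = +Q_C/T_C = 725.4/277.15 = 2.617 kJ/K.
ΔS_univ = −Q_H/T_H + Q_C/T_C = 0.133 kJ/K (> 0, since η = 0.0315 < η_Carnot = 0.081).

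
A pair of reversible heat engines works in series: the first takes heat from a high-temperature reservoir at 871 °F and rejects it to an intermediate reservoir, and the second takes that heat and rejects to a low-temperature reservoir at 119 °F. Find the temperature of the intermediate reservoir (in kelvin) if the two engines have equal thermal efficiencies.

T_H = 871 °F → (871 − 32) × 5/9 = 466.11 °C = 739.26 K.
T_C = 119 °F → (119 − 32) × 5/9 = 48.33 °C = 321.48 K.
Equal efficiencies require 1 − T_m/T_H = 1 − T_C/T_m, i.e. T_m/T_H = T_C/T_m, so T_m = √(T_H·T_C) = √(739.26 × 321.48) = 488 K.

T_m ≈ 488 K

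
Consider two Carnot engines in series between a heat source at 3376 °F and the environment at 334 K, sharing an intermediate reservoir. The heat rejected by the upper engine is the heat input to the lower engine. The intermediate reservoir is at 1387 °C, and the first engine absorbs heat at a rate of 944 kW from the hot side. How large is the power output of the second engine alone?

Ẇ₂ ≈ 587 kW

T_H = 3376 °F → (3376 − 32) × 5/9 = 1857.78 °C = 2130.93 K.
T_m = 1387 °C → 1387 + 273.15 = 1660.15 K.
Heat entering the second stage: Q_m = Q_H·(T_m/T_H) = 944 × 1660.15/2130.93 = 735 kW.
Second-stage efficiency η₂ = 1 − T_C/T_m = 1 − 334.00/1660.15 = 0.7988, so W₂ = η₂·Q_m = 587 kW.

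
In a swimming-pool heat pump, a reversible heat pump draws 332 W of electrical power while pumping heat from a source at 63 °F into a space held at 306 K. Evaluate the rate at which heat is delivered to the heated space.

Q̇_H ≈ 6501 W

T_C = 63 °F → (63 − 32) × 5/9 = 17.22 °C = 290.37 K.
COP_HP = T_H/(T_H − T_C) = 306.00/15.63 = 19.5805.
Q_H = COP_HP · W = 19.5805 × 332 = 6501 W.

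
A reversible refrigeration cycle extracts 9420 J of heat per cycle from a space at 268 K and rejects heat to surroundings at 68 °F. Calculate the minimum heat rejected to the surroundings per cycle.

T_H = 68 °F → (68 − 32) × 5/9 = 20.00 °C = 293.15 K.
For a reversible cycle Q_H/Q_C = T_H/T_C, so Q_H = Q_C·T_H/T_C = 9420 × 293.15/268.00 = 10300 J.

Q_H ≈ 10300 J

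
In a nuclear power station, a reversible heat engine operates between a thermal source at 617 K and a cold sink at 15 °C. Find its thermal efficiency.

η ≈ 0.5330

T_C = 15 °C → 15 + 273.15 = 288.15 K.
Carnot efficiency: η = 1 − T_C/T_H = 1 − 288.15/617.00 = 0.5330.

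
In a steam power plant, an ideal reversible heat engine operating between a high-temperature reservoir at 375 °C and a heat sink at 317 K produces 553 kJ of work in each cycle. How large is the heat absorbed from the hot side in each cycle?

Q_H ≈ 1082 kJ

T_H = 375 °C → 375 + 273.15 = 648.15 K.
Carnot efficiency: η = 1 − T_C/T_H = 1 − 317.00/648.15 = 0.5109.
Q_H = W/η = 553/0.5109 = 1082 kJ.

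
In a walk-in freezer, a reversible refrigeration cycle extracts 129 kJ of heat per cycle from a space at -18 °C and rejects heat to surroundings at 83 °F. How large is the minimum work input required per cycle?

W_in ≈ 23.4 kJ

T_H = 83 °F → (83 − 32) × 5/9 = 28.33 °C = 301.48 K.
T_C = -18 °C → -18 + 273.15 = 255.15 K.
COP_R = T_C/(T_H − T_C) = 255.15/46.33 = 5.5068.
W = Q_C/COP_R = 129/5.5068 = 23.4 kJ.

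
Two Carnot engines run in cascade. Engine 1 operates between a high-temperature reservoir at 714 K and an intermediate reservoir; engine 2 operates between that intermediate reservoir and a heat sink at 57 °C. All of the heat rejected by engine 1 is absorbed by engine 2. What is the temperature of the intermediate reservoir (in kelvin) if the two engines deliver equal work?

T_m ≈ 522.1 K

T_C = 57 °C → 57 + 273.15 = 330.15 K.
For reversible stages Q_m = Q_H·(T_m/T_H). Setting W₁ = Q_H(1 − T_m/T_H) equal to W₂ = Q_m(1 − T_C/T_m) = Q_H·(T_m − T_C)/T_H gives T_H − T_m = T_m − T_C, so T_m = (T_H + T_C)/2 = (714.00 + 330.15)/2 = 522.1 K.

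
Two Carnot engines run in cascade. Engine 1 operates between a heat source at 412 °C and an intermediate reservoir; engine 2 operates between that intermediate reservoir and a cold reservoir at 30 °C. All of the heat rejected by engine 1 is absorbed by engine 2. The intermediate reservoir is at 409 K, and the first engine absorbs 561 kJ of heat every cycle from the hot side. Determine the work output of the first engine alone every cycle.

T_H = 412 °C → 412 + 273.15 = 685.15 K.
T_C = 30 °C → 30 + 273.15 = 303.15 K.
First-stage efficiency η₁ = 1 − T_m/T_H = 1 − 409.00/685.15 = 0.4031.
W₁ = η₁·Q_H = 0.4031 × 561 = 226 kJ.

W₁ ≈ 226 kJ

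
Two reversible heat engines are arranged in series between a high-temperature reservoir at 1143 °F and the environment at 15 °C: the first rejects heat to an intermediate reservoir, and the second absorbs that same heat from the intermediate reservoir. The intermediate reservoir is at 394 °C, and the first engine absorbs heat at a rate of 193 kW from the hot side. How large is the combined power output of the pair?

Ẇ_total ≈ 130.5 kW

T_H = 1143 °F → (1143 − 32) × 5/9 = 617.22 °C = 890.37 K.
T_C = 15 °C → 15 + 273.15 = 288.15 K.
Two reversible stages in series are equivalent to a single Carnot engine between T_H and T_C, so η_total = 1 − T_C/T_H = 1 − 288.15/890.37 = 0.6764.
W_total = η_total · Q_H = 0.6764 × 193 = 130.5 kW.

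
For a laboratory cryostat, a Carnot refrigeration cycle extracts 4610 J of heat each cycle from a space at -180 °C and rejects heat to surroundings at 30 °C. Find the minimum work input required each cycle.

W_in ≈ 10400 J

T_H = 30 °C → 30 + 273.15 = 303.15 K.
T_C = -180 °C → -180 + 273.15 = 93.15 K.
For a reversible refrigerator, COP_R = T_C/(T_H − T_C) = 93.15/210.00 = 0.4436.
W = Q_C/COP_R = 4610/0.4436 = 10400 J.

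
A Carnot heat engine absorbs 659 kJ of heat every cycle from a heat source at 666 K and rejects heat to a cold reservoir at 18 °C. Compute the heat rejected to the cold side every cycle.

T_C = 18 °C → 18 + 273.15 = 291.15 K.
η_rev = 1 − T_C/T_H = 1 − 291.15/666.00 = 0.5628.
For a reversible cycle Q_C/Q_H = T_C/T_H, so Q_C = 659 × 291.15/666.00 = 288 kJ.

Q_C ≈ 288 kJ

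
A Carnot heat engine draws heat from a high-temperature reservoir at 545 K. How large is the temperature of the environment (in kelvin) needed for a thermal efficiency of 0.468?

From η = 1 − T_C/T_H, T_C = T_H·(1 − η) = 545.00 × (1 − 0.468) = 289.9 K.

T_C ≈ 289.9 K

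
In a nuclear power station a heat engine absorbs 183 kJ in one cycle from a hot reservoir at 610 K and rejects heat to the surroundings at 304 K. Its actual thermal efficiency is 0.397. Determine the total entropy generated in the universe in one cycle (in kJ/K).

W = η·Q_H = 0.397 × 183 = 72.65 kJ, so Q_C = Q_H − W = 110.3 kJ.
Reservoir entropy changes: ΔS_H = −Q_H/T_H = −183/610.00 = -0.3000 kJ/K and ΔS_C = +Q_C/T_C = 110.3/304.00 = 0.3630 kJ/K.
ΔS_univ = −Q_H/T_H + Q_C/T_C = 0.0630 kJ/K (> 0, since η = 0.397 < η_Carnot = 0.502).

ΔS_univ ≈ 0.0630 kJ/K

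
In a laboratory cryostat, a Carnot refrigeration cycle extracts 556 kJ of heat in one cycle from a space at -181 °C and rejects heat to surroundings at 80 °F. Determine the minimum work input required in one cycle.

W_in ≈ 1250 kJ

T_H = 80 °F → (80 − 32) × 5/9 = 26.67 °C = 299.82 K.
T_C = -181 °C → -181 + 273.15 = 92.15 K.
Carnot COP: COP_R = T_C/(T_H − T_C) = 92.15/207.67 = 0.4437.
W = Q_C/COP_R = 556/0.4437 = 1250 kJ.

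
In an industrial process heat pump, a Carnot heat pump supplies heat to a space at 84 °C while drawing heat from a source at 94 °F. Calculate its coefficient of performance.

COP_HP ≈ 7.21

T_H = 84 °C → 84 + 273.15 = 357.15 K.
T_C = 94 °F → (94 − 32) × 5/9 = 34.44 °C = 307.59 K.
The Carnot heat-pump COP is COP_HP = T_H/(T_H − T_C) = 357.15/(357.15 − 307.59) = 7.21.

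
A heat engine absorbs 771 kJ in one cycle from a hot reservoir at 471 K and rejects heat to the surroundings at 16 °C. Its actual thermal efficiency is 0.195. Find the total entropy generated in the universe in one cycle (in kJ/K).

ΔS_univ ≈ 0.510 kJ/K

T_C = 16 °C → 16 + 273.15 = 289.15 K.
W = η·Q_H = 0.195 × 771 = 150.3 kJ, so Q_C = Q_H − W = 620.7 kJ.
Reservoir entropy changes: ΔS_H = −Q_H/T_H = −771/471.00 = -1.637 kJ/K and ΔS_C = +Q_C/T_C = 620.7/289.15 = 2.146 kJ/K.
ΔS_univ = −Q_H/T_H + Q_C/T_C = 0.510 kJ/K (> 0, since η = 0.195 < η_Carnot = 0.386).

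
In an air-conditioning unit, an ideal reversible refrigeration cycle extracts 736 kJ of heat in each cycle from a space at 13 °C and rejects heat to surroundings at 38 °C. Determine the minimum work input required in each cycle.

T_H = 38 °C → 38 + 273.15 = 311.15 K.
T_C = 13 °C → 13 + 273.15 = 286.15 K.
The reversible coefficient of performance is COP_R = T_C/(T_H − T_C) = 286.15/25.00 = 11.4460.
W = Q_C/COP_R = 736/11.4460 = 64.3 kJ.

W_in ≈ 64.3 kJ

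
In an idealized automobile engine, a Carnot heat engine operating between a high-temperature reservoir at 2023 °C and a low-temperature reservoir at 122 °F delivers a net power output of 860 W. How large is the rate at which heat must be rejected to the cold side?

T_H = 2023 °C → 2023 + 273.15 = 2296.15 K.
T_C = 122 °F → (122 − 32) × 5/9 = 50.00 °C = 323.15 K.
Carnot efficiency: η = 1 − T_C/T_H = 1 − 323.15/2296.15 = 0.8593.
Since Q_C/Q_H = T_C/T_H and Q_H = W/η, Q_C = W·T_C/(T_H − T_C) = 860 × 323.15/1973.00 = 141 W.

Q̇_C ≈ 141 W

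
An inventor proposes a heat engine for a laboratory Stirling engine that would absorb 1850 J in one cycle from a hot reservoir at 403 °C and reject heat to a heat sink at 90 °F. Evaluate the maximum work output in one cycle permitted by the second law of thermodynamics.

W_max ≈ 1010 J

T_H = 403 °C → 403 + 273.15 = 676.15 K.
T_C = 90 °F → (90 − 32) × 5/9 = 32.22 °C = 305.37 K.
No engine can exceed the Carnot limit: η_max = 1 − T_C/T_H = 1 − 305.37/676.15 = 0.5484.
W_max = η_max · Q_H = 0.5484 × 1850 = 1010 J.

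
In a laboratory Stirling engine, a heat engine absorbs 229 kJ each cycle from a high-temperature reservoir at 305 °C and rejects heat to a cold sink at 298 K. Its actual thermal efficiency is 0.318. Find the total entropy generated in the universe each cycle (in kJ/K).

T_H = 305 °C → 305 + 273.15 = 578.15 K.
W = η·Q_H = 0.318 × 229 = 72.82 kJ, so Q_C = Q_H − W = 156.2 kJ.
The hot reservoir loses entropy Q_H/T_H = 229/578.15 = 0.3961 kJ/K; the cold reservoir gains Q_C/T_C = 156.2/298.00 = 0.5241 kJ/K.
ΔS_univ = −Q_H/T_H + Q_C/T_C = 0.128 kJ/K (> 0, since η = 0.318 < η_Carnot = 0.485).

ΔS_univ ≈ 0.128 kJ/K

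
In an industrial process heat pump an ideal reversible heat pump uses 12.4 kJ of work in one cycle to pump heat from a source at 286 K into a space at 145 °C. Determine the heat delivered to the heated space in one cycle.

T_H = 145 °C → 145 + 273.15 = 418.15 K.
COP_HP = T_H/(T_H − T_C) = 418.15/132.15 = 3.1642.
Q_H = COP_HP · W = 3.1642 × 12.4 = 39.2 kJ.

Q_H ≈ 39.2 kJ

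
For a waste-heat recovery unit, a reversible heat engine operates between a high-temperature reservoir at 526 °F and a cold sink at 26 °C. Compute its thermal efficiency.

T_H = 526 °F → (526 − 32) × 5/9 = 274.44 °C = 547.59 K.
T_C = 26 °C → 26 + 273.15 = 299.15 K.
Since the cycle is reversible, η = 1 − T_C/T_H = 1 − 299.15/547.59 = 0.454.

η ≈ 0.454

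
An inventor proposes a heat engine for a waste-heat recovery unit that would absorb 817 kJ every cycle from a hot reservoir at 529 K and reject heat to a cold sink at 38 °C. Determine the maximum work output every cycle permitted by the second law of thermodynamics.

W_max ≈ 336 kJ

T_C = 38 °C → 38 + 273.15 = 311.15 K.
No engine can exceed the Carnot limit: η_max = 1 − T_C/T_H = 1 − 311.15/529.00 = 0.4118.
W_max = η_max · Q_H = 0.4118 × 817 = 336 kJ.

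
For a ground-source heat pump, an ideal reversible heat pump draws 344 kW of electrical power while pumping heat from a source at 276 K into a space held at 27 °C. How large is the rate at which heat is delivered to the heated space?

Q̇_H ≈ 4280 kW

T_H = 27 °C → 27 + 273.15 = 300.15 K.
Reversible heating COP: COP_HP = T_H/(T_H − T_C) = 300.15/24.15 = 12.4286.
Q_H = COP_HP · W = 12.4286 × 344 = 4280 kW.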